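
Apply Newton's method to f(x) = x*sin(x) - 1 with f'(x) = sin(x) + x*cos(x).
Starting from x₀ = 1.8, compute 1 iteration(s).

f(x) = x*sin(x) - 1
f'(x) = sin(x) + x*cos(x)
x₀ = 1.8

Newton-Raphson formula: x_{n+1} = x_n - f(x_n)/f'(x_n)

Iteration 1:
  f(1.800000) = 0.752926
  f'(1.800000) = 0.564884
  x_1 = 1.800000 - 0.752926/0.564884 = 0.467114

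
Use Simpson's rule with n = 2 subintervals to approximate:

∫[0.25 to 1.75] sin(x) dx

f(x) = sin(x)
a = 0.25, b = 1.75, n = 2
h = (b - a)/n = 0.750000

Simpson's rule: (h/3)[f(x₀) + 4f(x₁) + 2f(x₂) + ... + f(xₙ)]

x_0 = 0.2500, f(x_0) = 0.247404, coefficient = 1
x_1 = 1.0000, f(x_1) = 0.841471, coefficient = 4
x_2 = 1.7500, f(x_2) = 0.983986, coefficient = 1

I ≈ (0.750000/3) × 4.597274 = 1.149318
Exact value: 1.147158
Error: 0.002160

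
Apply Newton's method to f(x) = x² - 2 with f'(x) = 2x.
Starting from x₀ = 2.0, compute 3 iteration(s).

f(x) = x² - 2
f'(x) = 2x
x₀ = 2.0

Newton-Raphson formula: x_{n+1} = x_n - f(x_n)/f'(x_n)

Iteration 1:
  f(2.000000) = 2.000000
  f'(2.000000) = 4.000000
  x_1 = 2.000000 - 2.000000/4.000000 = 1.500000
Iteration 2:
  f(1.500000) = 0.250000
  f'(1.500000) = 3.000000
  x_2 = 1.500000 - 0.250000/3.000000 = 1.416667
Iteration 3:
  f(1.416667) = 0.006944
  f'(1.416667) = 2.833333
  x_3 = 1.416667 - 0.006944/2.833333 = 1.414216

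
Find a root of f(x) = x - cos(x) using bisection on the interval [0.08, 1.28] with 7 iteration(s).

f(x) = x - cos(x)
Initial interval: [0.08, 1.28]

Iteration 1:
  c_1 = (0.080000 + 1.280000)/2 = 0.680000
  f(c_1) = f(0.680000) = -0.097573
  f(a) × f(c) ≥ 0, new interval: [0.680000, 1.280000]
Iteration 2:
  c_2 = (0.680000 + 1.280000)/2 = 0.980000
  f(c_2) = f(0.980000) = 0.422977
  f(a) × f(c) < 0, new interval: [0.680000, 0.980000]
Iteration 3:
  c_3 = (0.680000 + 0.980000)/2 = 0.830000
  f(c_3) = f(0.830000) = 0.155124
  f(a) × f(c) < 0, new interval: [0.680000, 0.830000]
Iteration 4:
  c_4 = (0.680000 + 0.830000)/2 = 0.755000
  f(c_4) = f(0.755000) = 0.026728
  f(a) × f(c) < 0, new interval: [0.680000, 0.755000]
Iteration 5:
  c_5 = (0.680000 + 0.755000)/2 = 0.717500
  f(c_5) = f(0.717500) = -0.035952
  f(a) × f(c) ≥ 0, new interval: [0.717500, 0.755000]
Iteration 6:
  c_6 = (0.717500 + 0.755000)/2 = 0.736250
  f(c_6) = f(0.736250) = -0.004742
  f(a) × f(c) ≥ 0, new interval: [0.736250, 0.755000]
Iteration 7:
  c_7 = (0.736250 + 0.755000)/2 = 0.745625
  f(c_7) = f(0.745625) = 0.010961
  f(a) × f(c) < 0, new interval: [0.736250, 0.745625]

After 7 iteration(s), the approximation is c_7 = 0.745625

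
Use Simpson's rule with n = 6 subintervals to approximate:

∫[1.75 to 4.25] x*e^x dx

f(x) = x*e^x
a = 1.75, b = 4.25, n = 6
h = (b - a)/n = 0.416667

Simpson's rule: (h/3)[f(x₀) + 4f(x₁) + 2f(x₂) + ... + f(xₙ)]

x_0 = 1.7500, f(x_0) = 10.070555, coefficient = 1
x_1 = 2.1667, f(x_1) = 18.913133, coefficient = 4
x_2 = 2.5833, f(x_2) = 34.206439, coefficient = 2
x_3 = 3.0000, f(x_3) = 60.256611, coefficient = 4
x_4 = 3.4167, f(x_4) = 104.097929, coefficient = 2
x_5 = 3.8333, f(x_5) = 177.162622, coefficient = 4
x_6 = 4.2500, f(x_6) = 297.948002, coefficient = 1

I ≈ (0.416667/3) × 1609.956757 = 223.605105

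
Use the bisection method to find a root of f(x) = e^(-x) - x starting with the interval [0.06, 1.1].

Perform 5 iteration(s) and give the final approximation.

f(x) = e^(-x) - x
Initial interval: [0.06, 1.1]

Iteration 1:
  c_1 = (0.060000 + 1.100000)/2 = 0.580000
  f(c_1) = f(0.580000) = -0.020102
  f(a) × f(c) < 0, new interval: [0.060000, 0.580000]
Iteration 2:
  c_2 = (0.060000 + 0.580000)/2 = 0.320000
  f(c_2) = f(0.320000) = 0.406149
  f(a) × f(c) ≥ 0, new interval: [0.320000, 0.580000]
Iteration 3:
  c_3 = (0.320000 + 0.580000)/2 = 0.450000
  f(c_3) = f(0.450000) = 0.187628
  f(a) × f(c) ≥ 0, new interval: [0.450000, 0.580000]
Iteration 4:
  c_4 = (0.450000 + 0.580000)/2 = 0.515000
  f(c_4) = f(0.515000) = 0.082501
  f(a) × f(c) ≥ 0, new interval: [0.515000, 0.580000]
Iteration 5:
  c_5 = (0.515000 + 0.580000)/2 = 0.547500
  f(c_5) = f(0.547500) = 0.030894
  f(a) × f(c) ≥ 0, new interval: [0.547500, 0.580000]

After 5 iteration(s), the approximation is c_5 = 0.547500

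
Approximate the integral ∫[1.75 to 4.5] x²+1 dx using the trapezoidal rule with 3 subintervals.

f(x) = x²+1
a = 1.75, b = 4.5, n = 3
h = (b - a)/n = 0.916667

Trapezoidal rule: (h/2)[f(x₀) + 2f(x₁) + 2f(x₂) + ... + f(xₙ)]

x_0 = 1.7500, f(x_0) = 4.062500, coefficient = 1
x_1 = 2.6667, f(x_1) = 8.111111, coefficient = 2
x_2 = 3.5833, f(x_2) = 13.840278, coefficient = 2
x_3 = 4.5000, f(x_3) = 21.250000, coefficient = 1

I ≈ (0.916667/2) × 69.215278 = 31.723669
Exact value: 31.338542
Error: 0.385127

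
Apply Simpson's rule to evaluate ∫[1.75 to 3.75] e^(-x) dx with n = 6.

f(x) = e^(-x)
a = 1.75, b = 3.75, n = 6
h = (b - a)/n = 0.333333

Simpson's rule: (h/3)[f(x₀) + 4f(x₁) + 2f(x₂) + ... + f(xₙ)]

x_0 = 1.7500, f(x_0) = 0.173774, coefficient = 1
x_1 = 2.0833, f(x_1) = 0.124514, coefficient = 4
x_2 = 2.4167, f(x_2) = 0.089219, coefficient = 2
x_3 = 2.7500, f(x_3) = 0.063928, coefficient = 4
x_4 = 3.0833, f(x_4) = 0.045806, coefficient = 2
x_5 = 3.4167, f(x_5) = 0.032822, coefficient = 4
x_6 = 3.7500, f(x_6) = 0.023518, coefficient = 1

I ≈ (0.333333/3) × 1.352397 = 0.150266
Exact value: 0.150256
Error: 0.000010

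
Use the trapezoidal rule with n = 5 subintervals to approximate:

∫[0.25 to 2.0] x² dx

f(x) = x²
a = 0.25, b = 2.0, n = 5
h = (b - a)/n = 0.350000

Trapezoidal rule: (h/2)[f(x₀) + 2f(x₁) + 2f(x₂) + ... + f(xₙ)]

x_0 = 0.2500, f(x_0) = 0.062500, coefficient = 1
x_1 = 0.6000, f(x_1) = 0.360000, coefficient = 2
x_2 = 0.9500, f(x_2) = 0.902500, coefficient = 2
x_3 = 1.3000, f(x_3) = 1.690000, coefficient = 2
x_4 = 1.6500, f(x_4) = 2.722500, coefficient = 2
x_5 = 2.0000, f(x_5) = 4.000000, coefficient = 1

I ≈ (0.350000/2) × 15.412500 = 2.697187
Exact value: 2.661458
Error: 0.035729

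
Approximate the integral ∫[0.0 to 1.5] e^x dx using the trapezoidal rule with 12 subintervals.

f(x) = e^x
a = 0.0, b = 1.5, n = 12
h = (b - a)/n = 0.125000

Trapezoidal rule: (h/2)[f(x₀) + 2f(x₁) + 2f(x₂) + ... + f(xₙ)]

x_0 = 0.0000, f(x_0) = 1.000000, coefficient = 1
x_1 = 0.1250, f(x_1) = 1.133148, coefficient = 2
x_2 = 0.2500, f(x_2) = 1.284025, coefficient = 2
x_3 = 0.3750, f(x_3) = 1.454991, coefficient = 2
x_4 = 0.5000, f(x_4) = 1.648721, coefficient = 2
x_5 = 0.6250, f(x_5) = 1.868246, coefficient = 2
x_6 = 0.7500, f(x_6) = 2.117000, coefficient = 2
x_7 = 0.8750, f(x_7) = 2.398875, coefficient = 2
x_8 = 1.0000, f(x_8) = 2.718282, coefficient = 2
x_9 = 1.1250, f(x_9) = 3.080217, coefficient = 2
x_10 = 1.2500, f(x_10) = 3.490343, coefficient = 2
x_11 = 1.3750, f(x_11) = 3.955077, coefficient = 2
x_12 = 1.5000, f(x_12) = 4.481689, coefficient = 1

I ≈ (0.125000/2) × 55.779541 = 3.486221
Exact value: 3.481689
Error: 0.004532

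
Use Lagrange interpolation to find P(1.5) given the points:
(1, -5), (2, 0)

Lagrange interpolation formula:
P(x) = Σ yᵢ × Lᵢ(x)
where Lᵢ(x) = Π_{j≠i} (x - xⱼ)/(xᵢ - xⱼ)

L_0(1.5) = (1.5 - 2)/(1 - 2) = 0.500000
L_1(1.5) = (1.5 - 1)/(2 - 1) = 0.500000

P(1.5) = (-5)×L_0(1.5) + 0×L_1(1.5)
P(1.5) = -2.500000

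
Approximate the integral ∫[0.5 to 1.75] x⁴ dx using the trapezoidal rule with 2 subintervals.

f(x) = x⁴
a = 0.5, b = 1.75, n = 2
h = (b - a)/n = 0.625000

Trapezoidal rule: (h/2)[f(x₀) + 2f(x₁) + 2f(x₂) + ... + f(xₙ)]

x_0 = 0.5000, f(x_0) = 0.062500, coefficient = 1
x_1 = 1.1250, f(x_1) = 1.601807, coefficient = 2
x_2 = 1.7500, f(x_2) = 9.378906, coefficient = 1

I ≈ (0.625000/2) × 12.645020 = 3.951569
Exact value: 3.276367
Error: 0.675201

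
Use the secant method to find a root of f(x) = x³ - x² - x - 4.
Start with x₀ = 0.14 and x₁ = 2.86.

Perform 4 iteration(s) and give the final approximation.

f(x) = x³ - x² - x - 4
x₀ = 0.14, x₁ = 2.86

Secant formula: x_{n+1} = x_n - f(x_n)(x_n - x_{n-1})/(f(x_n) - f(x_{n-1}))

Iteration 1:
  f(0.140000) = -4.156856
  f(2.860000) = 8.354056
  x_2 = 2.860000 - 8.354056×(2.860000 - 0.140000)/(8.354056 - (-4.156856))
       = 1.043743
Iteration 2:
  f(2.860000) = 8.354056
  f(1.043743) = -4.996089
  x_3 = 1.043743 - (-4.996089)×(1.043743 - 2.860000)/(-4.996089 - 8.354056)
       = 1.723450
Iteration 3:
  f(1.043743) = -4.996089
  f(1.723450) = -3.574603
  x_4 = 1.723450 - (-3.574603)×(1.723450 - 1.043743)/(-3.574603 - (-4.996089))
       = 3.432703
Iteration 4:
  f(1.723450) = -3.574603
  f(3.432703) = 21.232942
  x_5 = 3.432703 - 21.232942×(3.432703 - 1.723450)/(21.232942 - (-3.574603))
       = 1.969742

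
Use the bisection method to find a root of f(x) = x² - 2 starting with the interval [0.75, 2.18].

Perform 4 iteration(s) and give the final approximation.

f(x) = x² - 2
Initial interval: [0.75, 2.18]

Iteration 1:
  c_1 = (0.750000 + 2.180000)/2 = 1.465000
  f(c_1) = f(1.465000) = 0.146225
  f(a) × f(c) < 0, new interval: [0.750000, 1.465000]
Iteration 2:
  c_2 = (0.750000 + 1.465000)/2 = 1.107500
  f(c_2) = f(1.107500) = -0.773444
  f(a) × f(c) ≥ 0, new interval: [1.107500, 1.465000]
Iteration 3:
  c_3 = (1.107500 + 1.465000)/2 = 1.286250
  f(c_3) = f(1.286250) = -0.345561
  f(a) × f(c) ≥ 0, new interval: [1.286250, 1.465000]
Iteration 4:
  c_4 = (1.286250 + 1.465000)/2 = 1.375625
  f(c_4) = f(1.375625) = -0.107656
  f(a) × f(c) ≥ 0, new interval: [1.375625, 1.465000]

After 4 iteration(s), the approximation is c_4 = 1.375625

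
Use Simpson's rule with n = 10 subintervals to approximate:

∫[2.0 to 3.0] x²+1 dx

f(x) = x²+1
a = 2.0, b = 3.0, n = 10
h = (b - a)/n = 0.100000

Simpson's rule: (h/3)[f(x₀) + 4f(x₁) + 2f(x₂) + ... + f(xₙ)]

x_0 = 2.0000, f(x_0) = 5.000000, coefficient = 1
x_1 = 2.1000, f(x_1) = 5.410000, coefficient = 4
x_2 = 2.2000, f(x_2) = 5.840000, coefficient = 2
x_3 = 2.3000, f(x_3) = 6.290000, coefficient = 4
x_4 = 2.4000, f(x_4) = 6.760000, coefficient = 2
x_5 = 2.5000, f(x_5) = 7.250000, coefficient = 4
x_6 = 2.6000, f(x_6) = 7.760000, coefficient = 2
x_7 = 2.7000, f(x_7) = 8.290000, coefficient = 4
x_8 = 2.8000, f(x_8) = 8.840000, coefficient = 2
x_9 = 2.9000, f(x_9) = 9.410000, coefficient = 4
x_10 = 3.0000, f(x_10) = 10.000000, coefficient = 1

I ≈ (0.100000/3) × 220.000000 = 7.333333
Exact value: 7.333333
Error: 0.000000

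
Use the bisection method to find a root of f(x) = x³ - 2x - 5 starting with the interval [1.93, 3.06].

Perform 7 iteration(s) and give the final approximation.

f(x) = x³ - 2x - 5
Initial interval: [1.93, 3.06]

Iteration 1:
  c_1 = (1.930000 + 3.060000)/2 = 2.495000
  f(c_1) = f(2.495000) = 5.541437
  f(a) × f(c) < 0, new interval: [1.930000, 2.495000]
Iteration 2:
  c_2 = (1.930000 + 2.495000)/2 = 2.212500
  f(c_2) = f(2.212500) = 1.405533
  f(a) × f(c) < 0, new interval: [1.930000, 2.212500]
Iteration 3:
  c_3 = (1.930000 + 2.212500)/2 = 2.071250
  f(c_3) = f(2.071250) = -0.256679
  f(a) × f(c) ≥ 0, new interval: [2.071250, 2.212500]
Iteration 4:
  c_4 = (2.071250 + 2.212500)/2 = 2.141875
  f(c_4) = f(2.141875) = 0.542377
  f(a) × f(c) < 0, new interval: [2.071250, 2.141875]
Iteration 5:
  c_5 = (2.071250 + 2.141875)/2 = 2.106562
  f(c_5) = f(2.106562) = 0.134968
  f(a) × f(c) < 0, new interval: [2.071250, 2.106562]
Iteration 6:
  c_6 = (2.071250 + 2.106562)/2 = 2.088906
  f(c_6) = f(2.088906) = -0.062809
  f(a) × f(c) ≥ 0, new interval: [2.088906, 2.106562]
Iteration 7:
  c_7 = (2.088906 + 2.106562)/2 = 2.097734
  f(c_7) = f(2.097734) = 0.035589
  f(a) × f(c) < 0, new interval: [2.088906, 2.097734]

After 7 iteration(s), the approximation is c_7 = 2.097734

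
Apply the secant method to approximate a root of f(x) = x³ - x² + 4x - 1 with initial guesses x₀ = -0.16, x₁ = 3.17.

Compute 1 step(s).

f(x) = x³ - x² + 4x - 1
x₀ = -0.16, x₁ = 3.17

Secant formula: x_{n+1} = x_n - f(x_n)(x_n - x_{n-1})/(f(x_n) - f(x_{n-1}))

Iteration 1:
  f(-0.160000) = -1.669696
  f(3.170000) = 33.486113
  x_2 = 3.170000 - 33.486113×(3.170000 - (-0.160000))/(33.486113 - (-1.669696))
       = -0.001844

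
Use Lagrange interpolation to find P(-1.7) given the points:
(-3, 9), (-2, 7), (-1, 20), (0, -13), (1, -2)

Lagrange interpolation formula:
P(x) = Σ yᵢ × Lᵢ(x)
where Lᵢ(x) = Π_{j≠i} (x - xⱼ)/(xᵢ - xⱼ)

L_0(-1.7) = (-1.7 - (-2))/(-3 - (-2)) × (-1.7 - (-1))/(-3 - (-1)) × (-1.7 - 0)/(-3 - 0) × (-1.7 - 1)/(-3 - 1) = -0.040163
L_1(-1.7) = (-1.7 - (-3))/(-2 - (-3)) × (-1.7 - (-1))/(-2 - (-1)) × (-1.7 - 0)/(-2 - 0) × (-1.7 - 1)/(-2 - 1) = 0.696150
L_2(-1.7) = (-1.7 - (-3))/(-1 - (-3)) × (-1.7 - (-2))/(-1 - (-2)) × (-1.7 - 0)/(-1 - 0) × (-1.7 - 1)/(-1 - 1) = 0.447525
L_3(-1.7) = (-1.7 - (-3))/(0 - (-3)) × (-1.7 - (-2))/(0 - (-2)) × (-1.7 - (-1))/(0 - (-1)) × (-1.7 - 1)/(0 - 1) = -0.122850
L_4(-1.7) = (-1.7 - (-3))/(1 - (-3)) × (-1.7 - (-2))/(1 - (-2)) × (-1.7 - (-1))/(1 - (-1)) × (-1.7 - 0)/(1 - 0) = 0.019338

P(-1.7) = 9×L_0(-1.7) + 7×L_1(-1.7) + 20×L_2(-1.7) + (-13)×L_3(-1.7) + (-2)×L_4(-1.7)
P(-1.7) = 15.020463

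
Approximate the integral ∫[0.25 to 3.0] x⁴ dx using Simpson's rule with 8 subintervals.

f(x) = x⁴
a = 0.25, b = 3.0, n = 8
h = (b - a)/n = 0.343750

Simpson's rule: (h/3)[f(x₀) + 4f(x₁) + 2f(x₂) + ... + f(xₙ)]

x_0 = 0.2500, f(x_0) = 0.003906, coefficient = 1
x_1 = 0.5938, f(x_1) = 0.124284, coefficient = 4
x_2 = 0.9375, f(x_2) = 0.772476, coefficient = 2
x_3 = 1.2812, f(x_3) = 2.694856, coefficient = 4
x_4 = 1.6250, f(x_4) = 6.972900, coefficient = 2
x_5 = 1.9688, f(x_5) = 15.023194, coefficient = 4
x_6 = 2.3125, f(x_6) = 28.597427, coefficient = 2
x_7 = 2.6562, f(x_7) = 49.782395, coefficient = 4
x_8 = 3.0000, f(x_8) = 81.000000, coefficient = 1

I ≈ (0.343750/3) × 424.188431 = 48.604924
Exact value: 48.599805
Error: 0.005120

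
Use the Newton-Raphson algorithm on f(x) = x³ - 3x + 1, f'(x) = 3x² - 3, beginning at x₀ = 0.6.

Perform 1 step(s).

f(x) = x³ - 3x + 1
f'(x) = 3x² - 3
x₀ = 0.6

Newton-Raphson formula: x_{n+1} = x_n - f(x_n)/f'(x_n)

Iteration 1:
  f(0.600000) = -0.584000
  f'(0.600000) = -1.920000
  x_1 = 0.600000 - (-0.584000)/(-1.920000) = 0.295833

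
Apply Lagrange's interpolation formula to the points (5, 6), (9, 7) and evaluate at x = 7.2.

Lagrange interpolation formula:
P(x) = Σ yᵢ × Lᵢ(x)
where Lᵢ(x) = Π_{j≠i} (x - xⱼ)/(xᵢ - xⱼ)

L_0(7.2) = (7.2 - 9)/(5 - 9) = 0.450000
L_1(7.2) = (7.2 - 5)/(9 - 5) = 0.550000

P(7.2) = 6×L_0(7.2) + 7×L_1(7.2)
P(7.2) = 6.550000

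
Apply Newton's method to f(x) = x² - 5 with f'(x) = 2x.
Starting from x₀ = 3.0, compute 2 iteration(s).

f(x) = x² - 5
f'(x) = 2x
x₀ = 3.0

Newton-Raphson formula: x_{n+1} = x_n - f(x_n)/f'(x_n)

Iteration 1:
  f(3.000000) = 4.000000
  f'(3.000000) = 6.000000
  x_1 = 3.000000 - 4.000000/6.000000 = 2.333333
Iteration 2:
  f(2.333333) = 0.444444
  f'(2.333333) = 4.666667
  x_2 = 2.333333 - 0.444444/4.666667 = 2.238095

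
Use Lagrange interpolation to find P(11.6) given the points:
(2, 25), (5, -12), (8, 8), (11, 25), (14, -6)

Lagrange interpolation formula:
P(x) = Σ yᵢ × Lᵢ(x)
where Lᵢ(x) = Π_{j≠i} (x - xⱼ)/(xᵢ - xⱼ)

L_0(11.6) = (11.6 - 5)/(2 - 5) × (11.6 - 8)/(2 - 8) × (11.6 - 11)/(2 - 11) × (11.6 - 14)/(2 - 14) = -0.017600
L_1(11.6) = (11.6 - 2)/(5 - 2) × (11.6 - 8)/(5 - 8) × (11.6 - 11)/(5 - 11) × (11.6 - 14)/(5 - 14) = 0.102400
L_2(11.6) = (11.6 - 2)/(8 - 2) × (11.6 - 5)/(8 - 5) × (11.6 - 11)/(8 - 11) × (11.6 - 14)/(8 - 14) = -0.281600
L_3(11.6) = (11.6 - 2)/(11 - 2) × (11.6 - 5)/(11 - 5) × (11.6 - 8)/(11 - 8) × (11.6 - 14)/(11 - 14) = 1.126400
L_4(11.6) = (11.6 - 2)/(14 - 2) × (11.6 - 5)/(14 - 5) × (11.6 - 8)/(14 - 8) × (11.6 - 11)/(14 - 11) = 0.070400

P(11.6) = 25×L_0(11.6) + (-12)×L_1(11.6) + 8×L_2(11.6) + 25×L_3(11.6) + (-6)×L_4(11.6)
P(11.6) = 23.816000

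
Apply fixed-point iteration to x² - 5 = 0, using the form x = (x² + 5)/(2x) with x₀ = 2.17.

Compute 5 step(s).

Equation: x² - 5 = 0
Fixed-point form: x = (x² + 5)/(2x)
x₀ = 2.17

x_1 = g(2.170000) = 2.237074
x_2 = g(2.237074) = 2.236068
x_3 = g(2.236068) = 2.236068
x_4 = g(2.236068) = 2.236068
x_5 = g(2.236068) = 2.236068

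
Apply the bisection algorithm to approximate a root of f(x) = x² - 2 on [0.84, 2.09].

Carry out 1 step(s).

f(x) = x² - 2
Initial interval: [0.84, 2.09]

Iteration 1:
  c_1 = (0.840000 + 2.090000)/2 = 1.465000
  f(c_1) = f(1.465000) = 0.146225
  f(a) × f(c) < 0, new interval: [0.840000, 1.465000]

After 1 iteration(s), the approximation is c_1 = 1.465000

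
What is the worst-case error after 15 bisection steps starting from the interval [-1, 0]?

Bisection error bound: |error| ≤ (b-a)/2^n
|error| ≤ (0 - (-1))/2^15 = 1/2^15
|error| ≤ 0.0000305176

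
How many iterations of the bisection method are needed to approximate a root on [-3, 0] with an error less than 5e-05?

We need (b-a)/2^n ≤ 5e-05
(0 - (-3))/2^n ≤ 5e-05
3/2^n ≤ 5e-05
2^n ≥ 60000
n ≥ log₂(60000) = 15.87
n ≥ 16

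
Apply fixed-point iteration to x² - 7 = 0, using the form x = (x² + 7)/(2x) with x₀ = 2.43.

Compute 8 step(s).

Equation: x² - 7 = 0
Fixed-point form: x = (x² + 7)/(2x)
x₀ = 2.43

x_1 = g(2.430000) = 2.655329
x_2 = g(2.655329) = 2.645769
x_3 = g(2.645769) = 2.645751
x_4 = g(2.645751) = 2.645751
x_5 = g(2.645751) = 2.645751
x_6 = g(2.645751) = 2.645751
x_7 = g(2.645751) = 2.645751
x_8 = g(2.645751) = 2.645751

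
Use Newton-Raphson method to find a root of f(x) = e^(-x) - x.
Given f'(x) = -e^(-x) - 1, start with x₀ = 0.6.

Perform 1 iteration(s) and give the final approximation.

f(x) = e^(-x) - x
f'(x) = -e^(-x) - 1
x₀ = 0.6

Newton-Raphson formula: x_{n+1} = x_n - f(x_n)/f'(x_n)

Iteration 1:
  f(0.600000) = -0.051188
  f'(0.600000) = -1.548812
  x_1 = 0.600000 - (-0.051188)/(-1.548812) = 0.566950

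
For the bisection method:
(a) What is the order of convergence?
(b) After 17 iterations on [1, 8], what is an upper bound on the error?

(a) Bisection has linear (order 1) convergence; the error is halved each step.

(b) Error bound = (b-a)/2^n = (8 - 1)/2^{17}
    = 7/2^{17}

(a) 1 (linear); (b) error ≤ 5.34e-05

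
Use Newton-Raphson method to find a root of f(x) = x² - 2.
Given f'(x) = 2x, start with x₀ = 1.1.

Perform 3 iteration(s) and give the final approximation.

f(x) = x² - 2
f'(x) = 2x
x₀ = 1.1

Newton-Raphson formula: x_{n+1} = x_n - f(x_n)/f'(x_n)

Iteration 1:
  f(1.100000) = -0.790000
  f'(1.100000) = 2.200000
  x_1 = 1.100000 - (-0.790000)/2.200000 = 1.459091
Iteration 2:
  f(1.459091) = 0.128946
  f'(1.459091) = 2.918182
  x_2 = 1.459091 - 0.128946/2.918182 = 1.414904
Iteration 3:
  f(1.414904) = 0.001953
  f'(1.414904) = 2.829807
  x_3 = 1.414904 - 0.001953/2.829807 = 1.414214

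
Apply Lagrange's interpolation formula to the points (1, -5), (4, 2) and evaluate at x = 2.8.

Lagrange interpolation formula:
P(x) = Σ yᵢ × Lᵢ(x)
where Lᵢ(x) = Π_{j≠i} (x - xⱼ)/(xᵢ - xⱼ)

L_0(2.8) = (2.8 - 4)/(1 - 4) = 0.400000
L_1(2.8) = (2.8 - 1)/(4 - 1) = 0.600000

P(2.8) = (-5)×L_0(2.8) + 2×L_1(2.8)
P(2.8) = -0.800000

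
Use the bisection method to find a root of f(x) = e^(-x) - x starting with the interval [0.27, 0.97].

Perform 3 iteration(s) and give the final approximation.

f(x) = e^(-x) - x
Initial interval: [0.27, 0.97]

Iteration 1:
  c_1 = (0.270000 + 0.970000)/2 = 0.620000
  f(c_1) = f(0.620000) = -0.082056
  f(a) × f(c) < 0, new interval: [0.270000, 0.620000]
Iteration 2:
  c_2 = (0.270000 + 0.620000)/2 = 0.445000
  f(c_2) = f(0.445000) = 0.195824
  f(a) × f(c) ≥ 0, new interval: [0.445000, 0.620000]
Iteration 3:
  c_3 = (0.445000 + 0.620000)/2 = 0.532500
  f(c_3) = f(0.532500) = 0.054635
  f(a) × f(c) ≥ 0, new interval: [0.532500, 0.620000]

After 3 iteration(s), the approximation is c_3 = 0.532500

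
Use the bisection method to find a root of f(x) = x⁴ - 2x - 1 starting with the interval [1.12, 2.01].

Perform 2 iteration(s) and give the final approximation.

f(x) = x⁴ - 2x - 1
Initial interval: [1.12, 2.01]

Iteration 1:
  c_1 = (1.120000 + 2.010000)/2 = 1.565000
  f(c_1) = f(1.565000) = 1.868703
  f(a) × f(c) < 0, new interval: [1.120000, 1.565000]
Iteration 2:
  c_2 = (1.120000 + 1.565000)/2 = 1.342500
  f(c_2) = f(1.342500) = -0.436692
  f(a) × f(c) ≥ 0, new interval: [1.342500, 1.565000]

After 2 iteration(s), the approximation is c_2 = 1.342500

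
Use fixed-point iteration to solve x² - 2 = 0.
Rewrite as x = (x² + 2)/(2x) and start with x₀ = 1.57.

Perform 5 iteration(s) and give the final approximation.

Equation: x² - 2 = 0
Fixed-point form: x = (x² + 2)/(2x)
x₀ = 1.57

x_1 = g(1.570000) = 1.421943
x_2 = g(1.421943) = 1.414235
x_3 = g(1.414235) = 1.414214
x_4 = g(1.414214) = 1.414214
x_5 = g(1.414214) = 1.414214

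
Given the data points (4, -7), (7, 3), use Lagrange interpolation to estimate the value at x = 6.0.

Lagrange interpolation formula:
P(x) = Σ yᵢ × Lᵢ(x)
where Lᵢ(x) = Π_{j≠i} (x - xⱼ)/(xᵢ - xⱼ)

L_0(6.0) = (6.0 - 7)/(4 - 7) = 0.333333
L_1(6.0) = (6.0 - 4)/(7 - 4) = 0.666667

P(6.0) = (-7)×L_0(6.0) + 3×L_1(6.0)
P(6.0) = -0.333333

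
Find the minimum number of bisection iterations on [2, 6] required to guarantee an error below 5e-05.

We need (b-a)/2^n ≤ 5e-05
(6 - 2)/2^n ≤ 5e-05
4/2^n ≤ 5e-05
2^n ≥ 80000
n ≥ log₂(80000) = 16.29
n ≥ 17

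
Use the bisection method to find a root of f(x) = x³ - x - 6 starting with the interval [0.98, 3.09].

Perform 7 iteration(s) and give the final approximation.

f(x) = x³ - x - 6
Initial interval: [0.98, 3.09]

Iteration 1:
  c_1 = (0.980000 + 3.090000)/2 = 2.035000
  f(c_1) = f(2.035000) = 0.392393
  f(a) × f(c) < 0, new interval: [0.980000, 2.035000]
Iteration 2:
  c_2 = (0.980000 + 2.035000)/2 = 1.507500
  f(c_2) = f(1.507500) = -4.081621
  f(a) × f(c) ≥ 0, new interval: [1.507500, 2.035000]
Iteration 3:
  c_3 = (1.507500 + 2.035000)/2 = 1.771250
  f(c_3) = f(1.771250) = -2.214260
  f(a) × f(c) ≥ 0, new interval: [1.771250, 2.035000]
Iteration 4:
  c_4 = (1.771250 + 2.035000)/2 = 1.903125
  f(c_4) = f(1.903125) = -1.010226
  f(a) × f(c) ≥ 0, new interval: [1.903125, 2.035000]
Iteration 5:
  c_5 = (1.903125 + 2.035000)/2 = 1.969063
  f(c_5) = f(1.969063) = -0.334599
  f(a) × f(c) ≥ 0, new interval: [1.969063, 2.035000]
Iteration 6:
  c_6 = (1.969063 + 2.035000)/2 = 2.002031
  f(c_6) = f(2.002031) = 0.022369
  f(a) × f(c) < 0, new interval: [1.969063, 2.002031]
Iteration 7:
  c_7 = (1.969063 + 2.002031)/2 = 1.985547
  f(c_7) = f(1.985547) = -0.157734
  f(a) × f(c) ≥ 0, new interval: [1.985547, 2.002031]

After 7 iteration(s), the approximation is c_7 = 1.985547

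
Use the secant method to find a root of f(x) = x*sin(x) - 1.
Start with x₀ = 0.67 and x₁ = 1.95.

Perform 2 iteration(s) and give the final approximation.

f(x) = x*sin(x) - 1
x₀ = 0.67, x₁ = 1.95

Secant formula: x_{n+1} = x_n - f(x_n)(x_n - x_{n-1})/(f(x_n) - f(x_{n-1}))

Iteration 1:
  f(0.670000) = -0.583939
  f(1.950000) = 0.811471
  x_2 = 1.950000 - 0.811471×(1.950000 - 0.670000)/(0.811471 - (-0.583939))
       = 1.205643
Iteration 2:
  f(1.950000) = 0.811471
  f(1.205643) = 0.126154
  x_3 = 1.205643 - 0.126154×(1.205643 - 1.950000)/(0.126154 - 0.811471)
       = 1.068621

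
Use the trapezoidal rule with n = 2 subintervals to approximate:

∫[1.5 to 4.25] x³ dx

f(x) = x³
a = 1.5, b = 4.25, n = 2
h = (b - a)/n = 1.375000

Trapezoidal rule: (h/2)[f(x₀) + 2f(x₁) + 2f(x₂) + ... + f(xₙ)]

x_0 = 1.5000, f(x_0) = 3.375000, coefficient = 1
x_1 = 2.8750, f(x_1) = 23.763672, coefficient = 2
x_2 = 4.2500, f(x_2) = 76.765625, coefficient = 1

I ≈ (1.375000/2) × 127.667969 = 87.771729
Exact value: 80.297852
Error: 7.473877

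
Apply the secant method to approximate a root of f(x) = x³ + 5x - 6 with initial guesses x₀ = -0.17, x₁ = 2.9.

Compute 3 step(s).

f(x) = x³ + 5x - 6
x₀ = -0.17, x₁ = 2.9

Secant formula: x_{n+1} = x_n - f(x_n)(x_n - x_{n-1})/(f(x_n) - f(x_{n-1}))

Iteration 1:
  f(-0.170000) = -6.854913
  f(2.900000) = 32.889000
  x_2 = 2.900000 - 32.889000×(2.900000 - (-0.170000))/(32.889000 - (-6.854913))
       = 0.359505
Iteration 2:
  f(2.900000) = 32.889000
  f(0.359505) = -4.156014
  x_3 = 0.359505 - (-4.156014)×(0.359505 - 2.900000)/(-4.156014 - 32.889000)
       = 0.644518
Iteration 3:
  f(0.359505) = -4.156014
  f(0.644518) = -2.509674
  x_4 = 0.644518 - (-2.509674)×(0.644518 - 0.359505)/(-2.509674 - (-4.156014))
       = 1.078992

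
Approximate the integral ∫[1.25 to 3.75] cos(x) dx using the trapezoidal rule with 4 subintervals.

f(x) = cos(x)
a = 1.25, b = 3.75, n = 4
h = (b - a)/n = 0.625000

Trapezoidal rule: (h/2)[f(x₀) + 2f(x₁) + 2f(x₂) + ... + f(xₙ)]

x_0 = 1.2500, f(x_0) = 0.315322, coefficient = 1
x_1 = 1.8750, f(x_1) = -0.299534, coefficient = 2
x_2 = 2.5000, f(x_2) = -0.801144, coefficient = 2
x_3 = 3.1250, f(x_3) = -0.999862, coefficient = 2
x_4 = 3.7500, f(x_4) = -0.820559, coefficient = 1

I ≈ (0.625000/2) × -4.706316 = -1.470724
Exact value: -1.520546
Error: 0.049822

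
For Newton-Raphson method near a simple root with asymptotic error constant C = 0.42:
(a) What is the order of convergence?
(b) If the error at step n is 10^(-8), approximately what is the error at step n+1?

(a) Newton-Raphson has quadratic (order 2) convergence near simple roots.
    This means |e_{n+1}| ≈ C|e_n|².

(b) With |e_n| = 10^(-8) and C = 0.42:
    |e_{n+1}| ≈ 0.42 × (10^(-8))² = 0.42 × 10^(-16)

(a) 2 (quadratic); (b) |e_{n+1}| ≈ 4.200e-17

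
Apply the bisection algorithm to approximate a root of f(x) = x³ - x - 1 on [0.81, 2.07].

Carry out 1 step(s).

f(x) = x³ - x - 1
Initial interval: [0.81, 2.07]

Iteration 1:
  c_1 = (0.810000 + 2.070000)/2 = 1.440000
  f(c_1) = f(1.440000) = 0.545984
  f(a) × f(c) < 0, new interval: [0.810000, 1.440000]

After 1 iteration(s), the approximation is c_1 = 1.440000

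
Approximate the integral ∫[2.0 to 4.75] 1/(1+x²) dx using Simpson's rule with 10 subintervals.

f(x) = 1/(1+x²)
a = 2.0, b = 4.75, n = 10
h = (b - a)/n = 0.275000

Simpson's rule: (h/3)[f(x₀) + 4f(x₁) + 2f(x₂) + ... + f(xₙ)]

x_0 = 2.0000, f(x_0) = 0.200000, coefficient = 1
x_1 = 2.2750, f(x_1) = 0.161927, coefficient = 4
x_2 = 2.5500, f(x_2) = 0.133289, coefficient = 2
x_3 = 2.8250, f(x_3) = 0.111351, coefficient = 4
x_4 = 3.1000, f(x_4) = 0.094251, coefficient = 2
x_5 = 3.3750, f(x_5) = 0.080706, coefficient = 4
x_6 = 3.6500, f(x_6) = 0.069820, coefficient = 2
x_7 = 3.9250, f(x_7) = 0.060955, coefficient = 4
x_8 = 4.2000, f(x_8) = 0.053648, coefficient = 2
x_9 = 4.4750, f(x_9) = 0.047561, coefficient = 4
x_10 = 4.7500, f(x_10) = 0.042440, coefficient = 1

I ≈ (0.275000/3) × 2.794455 = 0.256158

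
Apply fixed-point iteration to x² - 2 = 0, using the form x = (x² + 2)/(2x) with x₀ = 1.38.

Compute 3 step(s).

Equation: x² - 2 = 0
Fixed-point form: x = (x² + 2)/(2x)
x₀ = 1.38

x_1 = g(1.380000) = 1.414638
x_2 = g(1.414638) = 1.414214
x_3 = g(1.414214) = 1.414214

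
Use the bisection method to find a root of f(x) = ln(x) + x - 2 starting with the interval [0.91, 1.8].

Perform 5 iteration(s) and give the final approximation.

f(x) = ln(x) + x - 2
Initial interval: [0.91, 1.8]

Iteration 1:
  c_1 = (0.910000 + 1.800000)/2 = 1.355000
  f(c_1) = f(1.355000) = -0.341199
  f(a) × f(c) ≥ 0, new interval: [1.355000, 1.800000]
Iteration 2:
  c_2 = (1.355000 + 1.800000)/2 = 1.577500
  f(c_2) = f(1.577500) = 0.033341
  f(a) × f(c) < 0, new interval: [1.355000, 1.577500]
Iteration 3:
  c_3 = (1.355000 + 1.577500)/2 = 1.466250
  f(c_3) = f(1.466250) = -0.151042
  f(a) × f(c) ≥ 0, new interval: [1.466250, 1.577500]
Iteration 4:
  c_4 = (1.466250 + 1.577500)/2 = 1.521875
  f(c_4) = f(1.521875) = -0.058182
  f(a) × f(c) ≥ 0, new interval: [1.521875, 1.577500]
Iteration 5:
  c_5 = (1.521875 + 1.577500)/2 = 1.549688
  f(c_5) = f(1.549688) = -0.012259
  f(a) × f(c) ≥ 0, new interval: [1.549688, 1.577500]

After 5 iteration(s), the approximation is c_5 = 1.549688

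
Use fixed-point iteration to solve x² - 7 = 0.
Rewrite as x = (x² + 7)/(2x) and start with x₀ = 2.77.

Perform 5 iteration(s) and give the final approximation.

Equation: x² - 7 = 0
Fixed-point form: x = (x² + 7)/(2x)
x₀ = 2.77

x_1 = g(2.770000) = 2.648538
x_2 = g(2.648538) = 2.645753
x_3 = g(2.645753) = 2.645751
x_4 = g(2.645751) = 2.645751
x_5 = g(2.645751) = 2.645751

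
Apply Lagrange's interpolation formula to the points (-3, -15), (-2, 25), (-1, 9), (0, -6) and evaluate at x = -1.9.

Lagrange interpolation formula:
P(x) = Σ yᵢ × Lᵢ(x)
where Lᵢ(x) = Π_{j≠i} (x - xⱼ)/(xᵢ - xⱼ)

L_0(-1.9) = (-1.9 - (-2))/(-3 - (-2)) × (-1.9 - (-1))/(-3 - (-1)) × (-1.9 - 0)/(-3 - 0) = -0.028500
L_1(-1.9) = (-1.9 - (-3))/(-2 - (-3)) × (-1.9 - (-1))/(-2 - (-1)) × (-1.9 - 0)/(-2 - 0) = 0.940500
L_2(-1.9) = (-1.9 - (-3))/(-1 - (-3)) × (-1.9 - (-2))/(-1 - (-2)) × (-1.9 - 0)/(-1 - 0) = 0.104500
L_3(-1.9) = (-1.9 - (-3))/(0 - (-3)) × (-1.9 - (-2))/(0 - (-2)) × (-1.9 - (-1))/(0 - (-1)) = -0.016500

P(-1.9) = (-15)×L_0(-1.9) + 25×L_1(-1.9) + 9×L_2(-1.9) + (-6)×L_3(-1.9)
P(-1.9) = 24.979500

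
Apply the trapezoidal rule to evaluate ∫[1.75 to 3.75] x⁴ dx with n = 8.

f(x) = x⁴
a = 1.75, b = 3.75, n = 8
h = (b - a)/n = 0.250000

Trapezoidal rule: (h/2)[f(x₀) + 2f(x₁) + 2f(x₂) + ... + f(xₙ)]

x_0 = 1.7500, f(x_0) = 9.378906, coefficient = 1
x_1 = 2.0000, f(x_1) = 16.000000, coefficient = 2
x_2 = 2.2500, f(x_2) = 25.628906, coefficient = 2
x_3 = 2.5000, f(x_3) = 39.062500, coefficient = 2
x_4 = 2.7500, f(x_4) = 57.191406, coefficient = 2
x_5 = 3.0000, f(x_5) = 81.000000, coefficient = 2
x_6 = 3.2500, f(x_6) = 111.566406, coefficient = 2
x_7 = 3.5000, f(x_7) = 150.062500, coefficient = 2
x_8 = 3.7500, f(x_8) = 197.753906, coefficient = 1

I ≈ (0.250000/2) × 1168.156250 = 146.019531
Exact value: 145.032813
Error: 0.986719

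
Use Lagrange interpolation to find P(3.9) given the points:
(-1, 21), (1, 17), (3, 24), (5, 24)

Lagrange interpolation formula:
P(x) = Σ yᵢ × Lᵢ(x)
where Lᵢ(x) = Π_{j≠i} (x - xⱼ)/(xᵢ - xⱼ)

L_0(3.9) = (3.9 - 1)/(-1 - 1) × (3.9 - 3)/(-1 - 3) × (3.9 - 5)/(-1 - 5) = 0.059813
L_1(3.9) = (3.9 - (-1))/(1 - (-1)) × (3.9 - 3)/(1 - 3) × (3.9 - 5)/(1 - 5) = -0.303188
L_2(3.9) = (3.9 - (-1))/(3 - (-1)) × (3.9 - 1)/(3 - 1) × (3.9 - 5)/(3 - 5) = 0.976938
L_3(3.9) = (3.9 - (-1))/(5 - (-1)) × (3.9 - 1)/(5 - 1) × (3.9 - 3)/(5 - 3) = 0.266437

P(3.9) = 21×L_0(3.9) + 17×L_1(3.9) + 24×L_2(3.9) + 24×L_3(3.9)
P(3.9) = 25.942875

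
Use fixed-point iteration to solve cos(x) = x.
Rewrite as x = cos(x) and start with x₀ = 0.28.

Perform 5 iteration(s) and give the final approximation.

Equation: cos(x) = x
Fixed-point form: x = cos(x)
x₀ = 0.28

x_1 = g(0.280000) = 0.961055
x_2 = g(0.961055) = 0.572655
x_3 = g(0.572655) = 0.840465
x_4 = g(0.840465) = 0.667116
x_5 = g(0.667116) = 0.785609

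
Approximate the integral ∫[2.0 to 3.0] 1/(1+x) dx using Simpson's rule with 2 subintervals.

f(x) = 1/(1+x)
a = 2.0, b = 3.0, n = 2
h = (b - a)/n = 0.500000

Simpson's rule: (h/3)[f(x₀) + 4f(x₁) + 2f(x₂) + ... + f(xₙ)]

x_0 = 2.0000, f(x_0) = 0.333333, coefficient = 1
x_1 = 2.5000, f(x_1) = 0.285714, coefficient = 4
x_2 = 3.0000, f(x_2) = 0.250000, coefficient = 1

I ≈ (0.500000/3) × 1.726190 = 0.287698
Exact value: 0.287682
Error: 0.000016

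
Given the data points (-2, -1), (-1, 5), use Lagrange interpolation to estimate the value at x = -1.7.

Lagrange interpolation formula:
P(x) = Σ yᵢ × Lᵢ(x)
where Lᵢ(x) = Π_{j≠i} (x - xⱼ)/(xᵢ - xⱼ)

L_0(-1.7) = (-1.7 - (-1))/(-2 - (-1)) = 0.700000
L_1(-1.7) = (-1.7 - (-2))/(-1 - (-2)) = 0.300000

P(-1.7) = (-1)×L_0(-1.7) + 5×L_1(-1.7)
P(-1.7) = 0.800000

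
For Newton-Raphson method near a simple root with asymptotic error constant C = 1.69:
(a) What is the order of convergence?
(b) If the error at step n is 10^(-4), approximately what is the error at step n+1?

(a) Newton-Raphson has quadratic (order 2) convergence near simple roots.
    This means |e_{n+1}| ≈ C|e_n|².

(b) With |e_n| = 10^(-4) and C = 1.69:
    |e_{n+1}| ≈ 1.69 × (10^(-4))² = 1.69 × 10^(-8)

(a) 2 (quadratic); (b) |e_{n+1}| ≈ 1.690e-08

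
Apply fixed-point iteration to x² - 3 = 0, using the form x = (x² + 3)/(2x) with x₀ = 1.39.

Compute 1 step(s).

Equation: x² - 3 = 0
Fixed-point form: x = (x² + 3)/(2x)
x₀ = 1.39

x_1 = g(1.390000) = 1.774137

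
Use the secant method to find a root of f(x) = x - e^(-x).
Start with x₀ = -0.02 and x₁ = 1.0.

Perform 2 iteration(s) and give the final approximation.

f(x) = x - e^(-x)
x₀ = -0.02, x₁ = 1.0

Secant formula: x_{n+1} = x_n - f(x_n)(x_n - x_{n-1})/(f(x_n) - f(x_{n-1}))

Iteration 1:
  f(-0.020000) = -1.040201
  f(1.000000) = 0.632121
  x_2 = 1.000000 - 0.632121×(1.000000 - (-0.020000))/(0.632121 - (-1.040201))
       = 0.614450
Iteration 2:
  f(1.000000) = 0.632121
  f(0.614450) = 0.073512
  x_3 = 0.614450 - 0.073512×(0.614450 - 1.000000)/(0.073512 - 0.632121)
       = 0.563712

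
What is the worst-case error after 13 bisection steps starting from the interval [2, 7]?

Bisection error bound: |error| ≤ (b-a)/2^n
|error| ≤ (7 - 2)/2^13 = 5/2^13
|error| ≤ 0.0006103516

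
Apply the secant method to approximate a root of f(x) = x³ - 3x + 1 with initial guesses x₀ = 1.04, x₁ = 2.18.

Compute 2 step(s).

f(x) = x³ - 3x + 1
x₀ = 1.04, x₁ = 2.18

Secant formula: x_{n+1} = x_n - f(x_n)(x_n - x_{n-1})/(f(x_n) - f(x_{n-1}))

Iteration 1:
  f(1.040000) = -0.995136
  f(2.180000) = 4.820232
  x_2 = 2.180000 - 4.820232×(2.180000 - 1.040000)/(4.820232 - (-0.995136))
       = 1.235079
Iteration 2:
  f(2.180000) = 4.820232
  f(1.235079) = -0.821223
  x_3 = 1.235079 - (-0.821223)×(1.235079 - 2.180000)/(-0.821223 - 4.820232)
       = 1.372630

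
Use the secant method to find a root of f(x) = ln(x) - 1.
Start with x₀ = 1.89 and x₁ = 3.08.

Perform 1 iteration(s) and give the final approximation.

f(x) = ln(x) - 1
x₀ = 1.89, x₁ = 3.08

Secant formula: x_{n+1} = x_n - f(x_n)(x_n - x_{n-1})/(f(x_n) - f(x_{n-1}))

Iteration 1:
  f(1.890000) = -0.363423
  f(3.080000) = 0.124930
  x_2 = 3.080000 - 0.124930×(3.080000 - 1.890000)/(0.124930 - (-0.363423))
       = 2.775576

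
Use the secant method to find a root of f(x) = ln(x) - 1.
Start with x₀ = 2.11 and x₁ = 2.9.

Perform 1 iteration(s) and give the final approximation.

f(x) = ln(x) - 1
x₀ = 2.11, x₁ = 2.9

Secant formula: x_{n+1} = x_n - f(x_n)(x_n - x_{n-1})/(f(x_n) - f(x_{n-1}))

Iteration 1:
  f(2.110000) = -0.253312
  f(2.900000) = 0.064711
  x_2 = 2.900000 - 0.064711×(2.900000 - 2.110000)/(0.064711 - (-0.253312))
       = 2.739252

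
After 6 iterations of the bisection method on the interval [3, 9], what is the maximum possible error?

Bisection error bound: |error| ≤ (b-a)/2^n
|error| ≤ (9 - 3)/2^6 = 6/2^6
|error| ≤ 0.0937500000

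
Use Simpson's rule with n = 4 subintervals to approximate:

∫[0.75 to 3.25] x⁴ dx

f(x) = x⁴
a = 0.75, b = 3.25, n = 4
h = (b - a)/n = 0.625000

Simpson's rule: (h/3)[f(x₀) + 4f(x₁) + 2f(x₂) + ... + f(xₙ)]

x_0 = 0.7500, f(x_0) = 0.316406, coefficient = 1
x_1 = 1.3750, f(x_1) = 3.574463, coefficient = 4
x_2 = 2.0000, f(x_2) = 16.000000, coefficient = 2
x_3 = 2.6250, f(x_3) = 47.480713, coefficient = 4
x_4 = 3.2500, f(x_4) = 111.566406, coefficient = 1

I ≈ (0.625000/3) × 348.103516 = 72.521566
Exact value: 72.470703
Error: 0.050863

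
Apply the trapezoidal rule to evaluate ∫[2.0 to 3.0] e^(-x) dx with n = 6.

f(x) = e^(-x)
a = 2.0, b = 3.0, n = 6
h = (b - a)/n = 0.166667

Trapezoidal rule: (h/2)[f(x₀) + 2f(x₁) + 2f(x₂) + ... + f(xₙ)]

x_0 = 2.0000, f(x_0) = 0.135335, coefficient = 1
x_1 = 2.1667, f(x_1) = 0.114559, coefficient = 2
x_2 = 2.3333, f(x_2) = 0.096972, coefficient = 2
x_3 = 2.5000, f(x_3) = 0.082085, coefficient = 2
x_4 = 2.6667, f(x_4) = 0.069483, coefficient = 2
x_5 = 2.8333, f(x_5) = 0.058816, coefficient = 2
x_6 = 3.0000, f(x_6) = 0.049787, coefficient = 1

I ≈ (0.166667/2) × 1.028954 = 0.085746
Exact value: 0.085548
Error: 0.000198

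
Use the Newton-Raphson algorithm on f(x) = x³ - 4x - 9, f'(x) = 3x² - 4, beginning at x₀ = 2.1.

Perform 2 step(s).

f(x) = x³ - 4x - 9
f'(x) = 3x² - 4
x₀ = 2.1

Newton-Raphson formula: x_{n+1} = x_n - f(x_n)/f'(x_n)

Iteration 1:
  f(2.100000) = -8.139000
  f'(2.100000) = 9.230000
  x_1 = 2.100000 - (-8.139000)/9.230000 = 2.981798
Iteration 2:
  f(2.981798) = 5.584341
  f'(2.981798) = 22.673367
  x_2 = 2.981798 - 5.584341/22.673367 = 2.735503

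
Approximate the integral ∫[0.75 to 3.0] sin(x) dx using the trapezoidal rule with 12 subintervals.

f(x) = sin(x)
a = 0.75, b = 3.0, n = 12
h = (b - a)/n = 0.187500

Trapezoidal rule: (h/2)[f(x₀) + 2f(x₁) + 2f(x₂) + ... + f(xₙ)]

x_0 = 0.7500, f(x_0) = 0.681639, coefficient = 1
x_1 = 0.9375, f(x_1) = 0.806081, coefficient = 2
x_2 = 1.1250, f(x_2) = 0.902268, coefficient = 2
x_3 = 1.3125, f(x_3) = 0.966827, coefficient = 2
x_4 = 1.5000, f(x_4) = 0.997495, coefficient = 2
x_5 = 1.6875, f(x_5) = 0.993198, coefficient = 2
x_6 = 1.8750, f(x_6) = 0.954086, coefficient = 2
x_7 = 2.0625, f(x_7) = 0.881530, coefficient = 2
x_8 = 2.2500, f(x_8) = 0.778073, coefficient = 2
x_9 = 2.4375, f(x_9) = 0.647343, coefficient = 2
x_10 = 2.6250, f(x_10) = 0.493920, coefficient = 2
x_11 = 2.8125, f(x_11) = 0.323185, coefficient = 2
x_12 = 3.0000, f(x_12) = 0.141120, coefficient = 1

I ≈ (0.187500/2) × 18.310767 = 1.716634
Exact value: 1.721681
Error: 0.005047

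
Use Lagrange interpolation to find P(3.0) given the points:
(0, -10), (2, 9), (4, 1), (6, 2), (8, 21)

Lagrange interpolation formula:
P(x) = Σ yᵢ × Lᵢ(x)
where Lᵢ(x) = Π_{j≠i} (x - xⱼ)/(xᵢ - xⱼ)

L_0(3.0) = (3.0 - 2)/(0 - 2) × (3.0 - 4)/(0 - 4) × (3.0 - 6)/(0 - 6) × (3.0 - 8)/(0 - 8) = -0.039062
L_1(3.0) = (3.0 - 0)/(2 - 0) × (3.0 - 4)/(2 - 4) × (3.0 - 6)/(2 - 6) × (3.0 - 8)/(2 - 8) = 0.468750
L_2(3.0) = (3.0 - 0)/(4 - 0) × (3.0 - 2)/(4 - 2) × (3.0 - 6)/(4 - 6) × (3.0 - 8)/(4 - 8) = 0.703125
L_3(3.0) = (3.0 - 0)/(6 - 0) × (3.0 - 2)/(6 - 2) × (3.0 - 4)/(6 - 4) × (3.0 - 8)/(6 - 8) = -0.156250
L_4(3.0) = (3.0 - 0)/(8 - 0) × (3.0 - 2)/(8 - 2) × (3.0 - 4)/(8 - 4) × (3.0 - 6)/(8 - 6) = 0.023438

P(3.0) = (-10)×L_0(3.0) + 9×L_1(3.0) + 1×L_2(3.0) + 2×L_3(3.0) + 21×L_4(3.0)
P(3.0) = 5.492188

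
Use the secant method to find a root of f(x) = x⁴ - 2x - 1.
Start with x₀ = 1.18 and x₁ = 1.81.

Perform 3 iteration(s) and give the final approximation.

f(x) = x⁴ - 2x - 1
x₀ = 1.18, x₁ = 1.81

Secant formula: x_{n+1} = x_n - f(x_n)(x_n - x_{n-1})/(f(x_n) - f(x_{n-1}))

Iteration 1:
  f(1.180000) = -1.421222
  f(1.810000) = 6.112831
  x_2 = 1.810000 - 6.112831×(1.810000 - 1.180000)/(6.112831 - (-1.421222))
       = 1.298843
Iteration 2:
  f(1.810000) = 6.112831
  f(1.298843) = -0.751740
  x_3 = 1.298843 - (-0.751740)×(1.298843 - 1.810000)/(-0.751740 - 6.112831)
       = 1.354820
Iteration 3:
  f(1.298843) = -0.751740
  f(1.354820) = -0.340444
  x_4 = 1.354820 - (-0.340444)×(1.354820 - 1.298843)/(-0.340444 - (-0.751740))
       = 1.401154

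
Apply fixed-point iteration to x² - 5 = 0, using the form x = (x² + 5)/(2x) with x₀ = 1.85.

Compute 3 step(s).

Equation: x² - 5 = 0
Fixed-point form: x = (x² + 5)/(2x)
x₀ = 1.85

x_1 = g(1.850000) = 2.276351
x_2 = g(2.276351) = 2.236424
x_3 = g(2.236424) = 2.236068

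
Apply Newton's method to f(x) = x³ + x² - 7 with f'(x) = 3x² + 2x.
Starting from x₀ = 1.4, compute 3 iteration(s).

f(x) = x³ + x² - 7
f'(x) = 3x² + 2x
x₀ = 1.4

Newton-Raphson formula: x_{n+1} = x_n - f(x_n)/f'(x_n)

Iteration 1:
  f(1.400000) = -2.296000
  f'(1.400000) = 8.680000
  x_1 = 1.400000 - (-2.296000)/8.680000 = 1.664516
Iteration 2:
  f(1.664516) = 0.382346
  f'(1.664516) = 11.640874
  x_2 = 1.664516 - 0.382346/11.640874 = 1.631671
Iteration 3:
  f(1.631671) = 0.006430
  f'(1.631671) = 11.250393
  x_3 = 1.631671 - 0.006430/11.250393 = 1.631099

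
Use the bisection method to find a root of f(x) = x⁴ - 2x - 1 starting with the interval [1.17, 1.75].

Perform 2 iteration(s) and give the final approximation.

f(x) = x⁴ - 2x - 1
Initial interval: [1.17, 1.75]

Iteration 1:
  c_1 = (1.170000 + 1.750000)/2 = 1.460000
  f(c_1) = f(1.460000) = 0.623719
  f(a) × f(c) < 0, new interval: [1.170000, 1.460000]
Iteration 2:
  c_2 = (1.170000 + 1.460000)/2 = 1.315000
  f(c_2) = f(1.315000) = -0.639781
  f(a) × f(c) ≥ 0, new interval: [1.315000, 1.460000]

After 2 iteration(s), the approximation is c_2 = 1.315000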